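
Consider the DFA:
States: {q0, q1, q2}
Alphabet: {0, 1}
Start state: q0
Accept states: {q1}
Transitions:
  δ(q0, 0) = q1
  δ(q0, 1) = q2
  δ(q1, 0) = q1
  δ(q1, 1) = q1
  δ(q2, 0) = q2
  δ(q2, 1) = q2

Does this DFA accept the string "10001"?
Processing string "10001":
  q0 --1--> q2
  q2 --0--> q2
  q2 --0--> q2
  q2 --0--> q2
  q2 --1--> q2
Final state: q2
Accept states: {q1}
q2 is not an accept state, so the string is rejected.

Final answer: No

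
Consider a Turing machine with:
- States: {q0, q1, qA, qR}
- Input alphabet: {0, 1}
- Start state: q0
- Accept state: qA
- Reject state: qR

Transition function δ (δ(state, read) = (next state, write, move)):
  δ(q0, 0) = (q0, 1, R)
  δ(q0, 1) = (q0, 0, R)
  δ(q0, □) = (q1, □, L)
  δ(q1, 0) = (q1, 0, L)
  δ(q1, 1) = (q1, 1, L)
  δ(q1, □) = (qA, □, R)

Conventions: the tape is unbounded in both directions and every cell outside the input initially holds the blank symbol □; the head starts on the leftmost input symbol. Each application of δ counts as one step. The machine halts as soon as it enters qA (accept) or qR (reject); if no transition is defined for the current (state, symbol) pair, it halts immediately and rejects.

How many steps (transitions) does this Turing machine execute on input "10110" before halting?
Step 0: [q0]10110 (head at position 0)
Step 1: δ(q0, 1) = (q0, 0, R)  ⊢  0[q0]0110 (head at position 1)
Step 2: δ(q0, 0) = (q0, 1, R)  ⊢  01[q0]110 (head at position 2)
Step 3: δ(q0, 1) = (q0, 0, R)  ⊢  010[q0]10 (head at position 3)
Step 4: δ(q0, 1) = (q0, 0, R)  ⊢  0100[q0]0 (head at position 4)
Step 5: δ(q0, 0) = (q0, 1, R)  ⊢  01001[q0]□ (head at position 5)
Step 6: δ(q0, □) = (q1, □, L)  ⊢  0100[q1]1□ (head at position 4)
Step 7: δ(q1, 1) = (q1, 1, L)  ⊢  010[q1]01□ (head at position 3)
Step 8: δ(q1, 0) = (q1, 0, L)  ⊢  01[q1]001□ (head at position 2)
Step 9: δ(q1, 0) = (q1, 0, L)  ⊢  0[q1]1001□ (head at position 1)
Step 10: δ(q1, 1) = (q1, 1, L)  ⊢  [q1]01001□ (head at position 0)
Step 11: δ(q1, 0) = (q1, 0, L)  ⊢  [q1]□01001□ (head at position -1)
Step 12: δ(q1, □) = (qA, □, R)  ⊢  □[qA]01001□ (head at position 0)
The machine is in qA, so it halts and accepts.
Number of transitions executed: 12.

Final answer: 12 steps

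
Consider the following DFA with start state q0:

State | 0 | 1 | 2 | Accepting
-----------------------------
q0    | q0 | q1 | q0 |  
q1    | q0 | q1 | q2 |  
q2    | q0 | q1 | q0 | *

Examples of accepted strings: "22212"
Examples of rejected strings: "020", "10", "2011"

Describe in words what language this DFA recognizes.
strings over {0,1,2} ending with '12'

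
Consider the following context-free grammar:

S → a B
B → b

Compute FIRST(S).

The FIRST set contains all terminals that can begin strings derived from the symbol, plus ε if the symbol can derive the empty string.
S has the single production S → a B, whose right-hand side begins with the terminal a. So FIRST(S) = {a}.

Final answer: {a}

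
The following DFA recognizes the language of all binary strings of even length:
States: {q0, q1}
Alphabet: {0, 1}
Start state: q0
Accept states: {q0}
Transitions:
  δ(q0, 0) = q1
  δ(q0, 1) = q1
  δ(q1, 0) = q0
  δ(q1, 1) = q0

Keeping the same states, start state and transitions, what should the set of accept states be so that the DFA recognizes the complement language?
The DFA is complete (every state has a transition on every symbol), so the complement
is recognized by the same DFA with accepting and non-accepting states swapped.
Original accept states: {q0}
Complement accept states = All states - Original accept states
= {q0, q1} - {q0}
= {q1}
Complement language: strings of ODD length

Final answer: {q1}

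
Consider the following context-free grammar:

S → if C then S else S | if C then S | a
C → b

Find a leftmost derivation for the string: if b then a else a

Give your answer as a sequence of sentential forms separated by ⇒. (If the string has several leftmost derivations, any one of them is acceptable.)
Start with S.
Step 1: the leftmost non-terminal is S; apply S → if C then S else S:  if C then S else S
Step 2: the leftmost non-terminal is C; apply C → b:  if b then S else S
Step 3: the leftmost non-terminal is S; apply S → a:  if b then a else S
Step 4: the leftmost non-terminal is S; apply S → a:  if b then a else a

Final answer: S ⇒ if C then S else S ⇒ if b then S else S ⇒ if b then a else S ⇒ if b then a else a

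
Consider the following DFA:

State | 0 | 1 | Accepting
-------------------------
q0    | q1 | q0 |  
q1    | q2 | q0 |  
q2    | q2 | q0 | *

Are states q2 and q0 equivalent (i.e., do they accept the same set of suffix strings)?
Try the suffix ε (the empty string).
From q2: q2 — accepting.
From q0: q0 — not accepting.
The two states disagree on this suffix, so they are not equivalent.

Final answer: No. Distinguishing string: ε (the empty string) - accepted from q2 but not from q0.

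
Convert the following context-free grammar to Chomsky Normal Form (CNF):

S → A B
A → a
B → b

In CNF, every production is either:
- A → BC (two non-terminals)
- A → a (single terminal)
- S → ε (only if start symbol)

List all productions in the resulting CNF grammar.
The grammar has no ε-productions or unit productions to eliminate.
S → A B is already in CNF (two non-terminals) – keep it.
A → a is already in CNF (single terminal) – keep it.
B → b is already in CNF (single terminal) – keep it.
Resulting CNF grammar (3 productions): A → a; B → b; S → A B

Final answer: A → a; B → b; S → A B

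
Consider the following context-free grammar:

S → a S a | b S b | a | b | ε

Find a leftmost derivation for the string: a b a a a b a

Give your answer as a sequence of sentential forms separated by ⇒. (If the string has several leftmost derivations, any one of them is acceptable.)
Start with S.
Step 1: the leftmost non-terminal is S; apply S → a S a:  a S a
Step 2: the leftmost non-terminal is S; apply S → b S b:  a b S b a
Step 3: the leftmost non-terminal is S; apply S → a S a:  a b a S a b a
Step 4: the leftmost non-terminal is S; apply S → a:  a b a a a b a

Final answer: S ⇒ a S a ⇒ a b S b a ⇒ a b a S a b a ⇒ a b a a a b a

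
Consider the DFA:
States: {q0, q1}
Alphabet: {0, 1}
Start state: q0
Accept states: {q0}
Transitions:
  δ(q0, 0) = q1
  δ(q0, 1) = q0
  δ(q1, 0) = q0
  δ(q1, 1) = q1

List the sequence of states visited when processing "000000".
Starting at q0
Read '0': q0 -> q1
Read '0': q1 -> q0
Read '0': q0 -> q1
Read '0': q1 -> q0
Read '0': q0 -> q1
Read '0': q1 -> q0

Final answer: q0 -> q1 -> q0 -> q1 -> q0 -> q1 -> q0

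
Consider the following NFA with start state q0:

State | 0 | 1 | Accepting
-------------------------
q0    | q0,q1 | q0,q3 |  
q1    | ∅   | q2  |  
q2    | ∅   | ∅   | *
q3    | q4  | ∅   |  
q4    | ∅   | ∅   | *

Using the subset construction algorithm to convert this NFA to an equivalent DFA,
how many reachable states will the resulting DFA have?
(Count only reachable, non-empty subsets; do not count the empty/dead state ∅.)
Start subset: {q0}
{q0}: on 0 → {q0, q1}, on 1 → {q0, q3}
{q0, q1}: on 0 → {q0, q1}, on 1 → {q0, q2, q3}
{q0, q3}: on 0 → {q0, q1, q4}, on 1 → {q0, q3}
{q0, q2, q3}: on 0 → {q0, q1, q4}, on 1 → {q0, q3}
{q0, q1, q4}: on 0 → {q0, q1}, on 1 → {q0, q2, q3}
Reachable non-empty subsets: {q0}, {q0, q1}, {q0, q3}, {q0, q2, q3}, {q0, q1, q4} — 5 in total.

Final answer: 5 states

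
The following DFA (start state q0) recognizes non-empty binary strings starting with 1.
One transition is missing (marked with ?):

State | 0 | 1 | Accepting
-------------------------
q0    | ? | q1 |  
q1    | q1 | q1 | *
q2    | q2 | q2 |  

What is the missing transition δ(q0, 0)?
q2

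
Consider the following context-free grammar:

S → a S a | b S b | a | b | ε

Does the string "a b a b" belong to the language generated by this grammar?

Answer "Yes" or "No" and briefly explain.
Every production places the same symbol at both ends (or yields a single symbol / ε), so every derived string is a palindrome. a b a b reversed is b a b a ≠ a b a b, so it is not a palindrome and cannot be derived (already the first step fails: the string starts with a but ends with b, so neither S → a S a nor S → b S b fits).

Final answer: No - no valid derivation exists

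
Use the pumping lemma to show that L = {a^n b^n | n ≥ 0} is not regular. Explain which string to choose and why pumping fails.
Language: L = {a^n b^n | n ≥ 0} (equal numbers of a's followed by b's)
Step 1: Assume for contradiction that L is regular, with pumping length p.
Step 2: Choose s = a^p b^p. Then s ∈ L (it has p a's followed by p b's) and |s| ≥ p.
Step 3: Consider any decomposition s = xyz with |xy| ≤ p and |y| > 0. Since |xy| ≤ p and the first p symbols of s are all a's, y = a^k for some k with 1 ≤ k ≤ p.
Step 4: Pumping up (i = 2): xy²z = a^(p+k) b^p, which has more a's than b's, so xy²z ∉ L.
This contradicts the pumping lemma, so L is not regular.

Final answer: Choose s = a^p b^p. Since |xy| ≤ p, y = a^k with k ≥ 1. Then xy²z = a^(p+k) b^p ∉ L.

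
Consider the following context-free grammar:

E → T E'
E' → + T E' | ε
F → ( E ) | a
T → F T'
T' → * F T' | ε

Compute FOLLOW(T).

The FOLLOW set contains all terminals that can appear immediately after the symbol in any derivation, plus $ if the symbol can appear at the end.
Useful FIRST sets: FIRST(E') = {+, ε}, FIRST(T') = {*, ε} (both E' and T' are nullable).
FOLLOW(E): E is the start symbol → $; E appears in F → ( E ) followed by ')' → FOLLOW(E) = {), $}.
FOLLOW(E'): E' appears at the right end of E → T E' and of E' → + T E', so FOLLOW(E') ⊇ FOLLOW(E) (the second occurrence adds nothing new). FOLLOW(E') = {), $}.
FOLLOW(T): in E → T E' and E' → + T E', T is followed by E': add FIRST(E') minus ε = {+}; since E' is nullable, also add FOLLOW(E) and FOLLOW(E') = {), $}. FOLLOW(T) = {+, ), $}.

Final answer: {$, ), +}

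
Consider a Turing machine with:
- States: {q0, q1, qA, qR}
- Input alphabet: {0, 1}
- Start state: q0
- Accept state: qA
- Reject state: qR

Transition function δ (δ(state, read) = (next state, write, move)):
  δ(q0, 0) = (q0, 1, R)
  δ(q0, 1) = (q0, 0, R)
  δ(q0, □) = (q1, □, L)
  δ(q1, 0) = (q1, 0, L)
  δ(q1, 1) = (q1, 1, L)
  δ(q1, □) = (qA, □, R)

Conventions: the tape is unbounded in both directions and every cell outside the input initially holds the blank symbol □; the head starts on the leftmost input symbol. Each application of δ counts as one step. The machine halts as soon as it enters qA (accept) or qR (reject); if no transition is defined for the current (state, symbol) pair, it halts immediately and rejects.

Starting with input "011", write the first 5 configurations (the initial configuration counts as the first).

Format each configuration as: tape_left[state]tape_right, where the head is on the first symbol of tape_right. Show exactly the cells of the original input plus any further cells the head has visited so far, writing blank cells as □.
Step 0: [q0]011 (head at position 0)
Step 1: δ(q0, 0) = (q0, 1, R)  ⊢  1[q0]11 (head at position 1)
Step 2: δ(q0, 1) = (q0, 0, R)  ⊢  10[q0]1 (head at position 2)
Step 3: δ(q0, 1) = (q0, 0, R)  ⊢  100[q0]□ (head at position 3)
Step 4: δ(q0, □) = (q1, □, L)  ⊢  10[q1]0□ (head at position 2)

Final answer: [q0]011 ⊢ 1[q0]11 ⊢ 10[q0]1 ⊢ 100[q0]□ ⊢ 10[q1]0□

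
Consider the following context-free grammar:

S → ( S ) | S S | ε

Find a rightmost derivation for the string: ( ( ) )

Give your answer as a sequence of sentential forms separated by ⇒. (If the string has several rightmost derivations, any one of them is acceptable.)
Start with S.
Step 1: the rightmost non-terminal is S; apply S → ( S ):  ( S )
Step 2: the rightmost non-terminal is S; apply S → ( S ):  ( ( S ) )
Step 3: the rightmost non-terminal is S; apply S → ε:  ( ( ) )

Final answer: S ⇒ ( S ) ⇒ ( ( S ) ) ⇒ ( ( ) )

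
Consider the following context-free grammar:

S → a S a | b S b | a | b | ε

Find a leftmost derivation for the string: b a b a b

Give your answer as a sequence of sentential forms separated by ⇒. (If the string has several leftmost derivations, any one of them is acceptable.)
Start with S.
Step 1: the leftmost non-terminal is S; apply S → b S b:  b S b
Step 2: the leftmost non-terminal is S; apply S → a S a:  b a S a b
Step 3: the leftmost non-terminal is S; apply S → b:  b a b a b

Final answer: S ⇒ b S b ⇒ b a S a b ⇒ b a b a b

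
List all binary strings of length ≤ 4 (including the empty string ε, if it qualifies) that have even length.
Checking every binary string of length 0 to 4:
  Length 0: accepted: ε | rejected: (none)
  Length 1: accepted: (none) | rejected: 0, 1
  Length 2: accepted: 00, 01, 10, 11 | rejected: (none)
  Length 3: accepted: (none) | rejected: 000, 001, 010, 011, 100, 101, 110, 111
  Length 4: accepted: 0000, 0001, 0010, 0011, 0100, 0101, 0110, 0111, 1000, 1001, 1010, 1011, 1100, 1101, 1110, 1111 | rejected: (none)
Total: 21 string(s).

Final answer: ε, 00, 01, 10, 11, 0000, 0001, 0010, 0011, 0100, 0101, 0110, 0111, 1000, 1001, 1010, 1011, 1100, 1101, 1110, 1111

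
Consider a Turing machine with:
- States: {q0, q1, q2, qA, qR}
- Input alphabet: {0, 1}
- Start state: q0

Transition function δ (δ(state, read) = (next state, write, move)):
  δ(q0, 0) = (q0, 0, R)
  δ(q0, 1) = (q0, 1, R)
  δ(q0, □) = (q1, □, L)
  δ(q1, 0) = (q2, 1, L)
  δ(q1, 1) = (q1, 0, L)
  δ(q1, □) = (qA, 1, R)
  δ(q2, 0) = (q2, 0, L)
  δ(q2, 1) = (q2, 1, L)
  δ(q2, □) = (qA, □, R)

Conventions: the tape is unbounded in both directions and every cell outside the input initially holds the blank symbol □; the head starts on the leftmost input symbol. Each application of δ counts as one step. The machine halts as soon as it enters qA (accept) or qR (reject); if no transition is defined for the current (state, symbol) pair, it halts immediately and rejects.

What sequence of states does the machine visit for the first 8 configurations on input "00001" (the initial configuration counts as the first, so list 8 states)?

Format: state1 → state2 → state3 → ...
Step 0: [q0]00001 (head at position 0)
Step 1: δ(q0, 0) = (q0, 0, R)  ⊢  0[q0]0001 (head at position 1)
Step 2: δ(q0, 0) = (q0, 0, R)  ⊢  00[q0]001 (head at position 2)
Step 3: δ(q0, 0) = (q0, 0, R)  ⊢  000[q0]01 (head at position 3)
Step 4: δ(q0, 0) = (q0, 0, R)  ⊢  0000[q0]1 (head at position 4)
Step 5: δ(q0, 1) = (q0, 1, R)  ⊢  00001[q0]□ (head at position 5)
Step 6: δ(q0, □) = (q1, □, L)  ⊢  0000[q1]1□ (head at position 4)
Step 7: δ(q1, 1) = (q1, 0, L)  ⊢  000[q1]00□ (head at position 3)
Reading off the states of these 8 configurations: q0 → q0 → q0 → q0 → q0 → q0 → q1 → q1

Final answer: q0 → q0 → q0 → q0 → q0 → q0 → q1 → q1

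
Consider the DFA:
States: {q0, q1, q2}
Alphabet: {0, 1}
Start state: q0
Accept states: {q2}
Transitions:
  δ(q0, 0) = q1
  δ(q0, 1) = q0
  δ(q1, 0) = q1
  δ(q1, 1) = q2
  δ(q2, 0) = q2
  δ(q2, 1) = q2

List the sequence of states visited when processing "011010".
Starting at q0
Read '0': q0 -> q1
Read '1': q1 -> q2
Read '1': q2 -> q2
Read '0': q2 -> q2
Read '1': q2 -> q2
Read '0': q2 -> q2

Final answer: q0 -> q1 -> q2 -> q2 -> q2 -> q2 -> q2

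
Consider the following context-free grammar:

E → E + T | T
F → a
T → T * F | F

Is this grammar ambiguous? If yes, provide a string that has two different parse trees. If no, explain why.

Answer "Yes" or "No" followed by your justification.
This is the standard stratified expression grammar: '+' is introduced only by the left-recursive rule E → E + T and '*' only by the left-recursive rule T → T * F, with F → a. For any string, the last '+' must be the one produced at the root E (everything after it is a T containing no '+'), and likewise within each T the last '*' is produced at its root. This fixes the parse tree uniquely (left-associative, '*' binding tighter than '+'), so every string has exactly one parse tree.

Final answer: No - the grammar is unambiguous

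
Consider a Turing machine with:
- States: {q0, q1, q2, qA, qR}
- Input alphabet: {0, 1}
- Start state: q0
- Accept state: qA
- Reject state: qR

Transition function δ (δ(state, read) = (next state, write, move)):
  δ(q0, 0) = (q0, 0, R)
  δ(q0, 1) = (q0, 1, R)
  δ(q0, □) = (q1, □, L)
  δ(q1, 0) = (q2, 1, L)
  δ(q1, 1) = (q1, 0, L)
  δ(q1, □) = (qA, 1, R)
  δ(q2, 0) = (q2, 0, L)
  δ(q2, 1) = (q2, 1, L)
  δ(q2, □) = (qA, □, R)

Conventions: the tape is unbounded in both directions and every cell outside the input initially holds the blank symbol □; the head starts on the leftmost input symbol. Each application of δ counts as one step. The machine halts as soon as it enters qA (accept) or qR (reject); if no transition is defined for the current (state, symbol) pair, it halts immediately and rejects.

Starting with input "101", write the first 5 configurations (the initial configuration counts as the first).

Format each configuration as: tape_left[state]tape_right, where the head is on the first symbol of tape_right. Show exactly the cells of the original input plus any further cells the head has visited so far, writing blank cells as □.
Step 0: [q0]101 (head at position 0)
Step 1: δ(q0, 1) = (q0, 1, R)  ⊢  1[q0]01 (head at position 1)
Step 2: δ(q0, 0) = (q0, 0, R)  ⊢  10[q0]1 (head at position 2)
Step 3: δ(q0, 1) = (q0, 1, R)  ⊢  101[q0]□ (head at position 3)
Step 4: δ(q0, □) = (q1, □, L)  ⊢  10[q1]1□ (head at position 2)

Final answer: [q0]101 ⊢ 1[q0]01 ⊢ 10[q0]1 ⊢ 101[q0]□ ⊢ 10[q1]1□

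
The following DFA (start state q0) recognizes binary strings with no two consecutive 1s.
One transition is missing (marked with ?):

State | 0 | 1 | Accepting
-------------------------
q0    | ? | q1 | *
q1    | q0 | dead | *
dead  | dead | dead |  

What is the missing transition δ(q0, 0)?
q0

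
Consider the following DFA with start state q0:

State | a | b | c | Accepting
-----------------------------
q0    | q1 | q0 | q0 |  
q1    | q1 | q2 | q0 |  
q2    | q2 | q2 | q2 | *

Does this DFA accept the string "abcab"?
Start in q0.
Read 'a': q0 → q1
Read 'b': q1 → q2
Read 'c': q2 → q2
Read 'a': q2 → q2
Read 'b': q2 → q2
Final state q2 is accepting, so the string is accepted.

Final answer: Yes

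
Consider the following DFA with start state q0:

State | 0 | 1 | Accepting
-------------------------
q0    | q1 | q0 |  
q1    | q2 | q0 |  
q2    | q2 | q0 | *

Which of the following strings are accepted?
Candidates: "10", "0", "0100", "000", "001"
"10": q0 → q0 → q1; q1 is not accepting → rejected
"0": q0 → q1; q1 is not accepting → rejected
"0100": q0 → q1 → q0 → q1 → q2; q2 is accepting → accepted
"000": q0 → q1 → q2 → q2; q2 is accepting → accepted
"001": q0 → q1 → q2 → q0; q0 is not accepting → rejected

Final answer: "0100", "000"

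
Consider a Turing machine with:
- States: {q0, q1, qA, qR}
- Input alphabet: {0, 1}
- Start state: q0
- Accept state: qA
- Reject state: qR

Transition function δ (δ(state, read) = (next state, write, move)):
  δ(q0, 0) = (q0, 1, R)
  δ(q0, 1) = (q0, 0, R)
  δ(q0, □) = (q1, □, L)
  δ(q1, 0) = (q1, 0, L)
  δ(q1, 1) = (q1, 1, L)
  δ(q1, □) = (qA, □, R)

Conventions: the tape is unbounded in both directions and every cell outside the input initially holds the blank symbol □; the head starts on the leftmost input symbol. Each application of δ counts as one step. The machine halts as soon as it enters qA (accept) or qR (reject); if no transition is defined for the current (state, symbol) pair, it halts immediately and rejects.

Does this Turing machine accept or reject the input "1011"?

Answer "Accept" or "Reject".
Step 0: [q0]1011 (head at position 0)
Step 1: δ(q0, 1) = (q0, 0, R)  ⊢  0[q0]011 (head at position 1)
Step 2: δ(q0, 0) = (q0, 1, R)  ⊢  01[q0]11 (head at position 2)
Step 3: δ(q0, 1) = (q0, 0, R)  ⊢  010[q0]1 (head at position 3)
Step 4: δ(q0, 1) = (q0, 0, R)  ⊢  0100[q0]□ (head at position 4)
Step 5: δ(q0, □) = (q1, □, L)  ⊢  010[q1]0□ (head at position 3)
Step 6: δ(q1, 0) = (q1, 0, L)  ⊢  01[q1]00□ (head at position 2)
Step 7: δ(q1, 0) = (q1, 0, L)  ⊢  0[q1]100□ (head at position 1)
Step 8: δ(q1, 1) = (q1, 1, L)  ⊢  [q1]0100□ (head at position 0)
Step 9: δ(q1, 0) = (q1, 0, L)  ⊢  [q1]□0100□ (head at position -1)
Step 10: δ(q1, □) = (qA, □, R)  ⊢  □[qA]0100□ (head at position 0)
The machine is in qA, so it halts and accepts.

Final answer: Accept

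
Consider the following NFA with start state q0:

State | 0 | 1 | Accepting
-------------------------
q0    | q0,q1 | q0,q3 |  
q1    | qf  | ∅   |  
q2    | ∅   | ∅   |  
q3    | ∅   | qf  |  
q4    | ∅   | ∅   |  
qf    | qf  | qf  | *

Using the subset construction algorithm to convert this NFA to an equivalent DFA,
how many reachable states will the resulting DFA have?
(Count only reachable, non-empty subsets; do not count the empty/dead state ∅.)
Start subset: {q0}
{q0}: on 0 → {q0, q1}, on 1 → {q0, q3}
{q0, q1}: on 0 → {q0, q1, qf}, on 1 → {q0, q3}
{q0, q3}: on 0 → {q0, q1}, on 1 → {q0, q3, qf}
{q0, q1, qf}: on 0 → {q0, q1, qf}, on 1 → {q0, q3, qf}
{q0, q3, qf}: on 0 → {q0, q1, qf}, on 1 → {q0, q3, qf}
Reachable non-empty subsets: {q0}, {q0, q1}, {q0, q3}, {q0, q1, qf}, {q0, q3, qf} — 5 in total.

Final answer: 5 states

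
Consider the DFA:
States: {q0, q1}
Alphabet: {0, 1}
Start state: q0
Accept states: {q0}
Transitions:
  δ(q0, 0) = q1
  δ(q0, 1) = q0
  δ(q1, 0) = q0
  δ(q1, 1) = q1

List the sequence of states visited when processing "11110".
Starting at q0
Read '1': q0 -> q0
Read '1': q0 -> q0
Read '1': q0 -> q0
Read '1': q0 -> q0
Read '0': q0 -> q1

Final answer: q0 -> q0 -> q0 -> q0 -> q0 -> q1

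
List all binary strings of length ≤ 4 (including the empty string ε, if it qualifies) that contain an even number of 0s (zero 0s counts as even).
Checking every binary string of length 0 to 4:
  Length 0: accepted: ε | rejected: (none)
  Length 1: accepted: 1 | rejected: 0
  Length 2: accepted: 00, 11 | rejected: 01, 10
  Length 3: accepted: 001, 010, 100, 111 | rejected: 000, 011, 101, 110
  Length 4: accepted: 0000, 0011, 0101, 0110, 1001, 1010, 1100, 1111 | rejected: 0001, 0010, 0100, 0111, 1000, 1011, 1101, 1110
Total: 16 string(s).

Final answer: ε, 1, 00, 11, 001, 010, 100, 111, 0000, 0011, 0101, 0110, 1001, 1010, 1100, 1111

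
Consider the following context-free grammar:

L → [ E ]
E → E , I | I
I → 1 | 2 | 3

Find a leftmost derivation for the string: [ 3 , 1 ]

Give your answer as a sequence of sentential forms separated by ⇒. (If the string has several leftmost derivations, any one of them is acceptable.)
Start with L.
Step 1: the leftmost non-terminal is L; apply L → [ E ]:  [ E ]
Step 2: the leftmost non-terminal is E; apply E → E , I:  [ E , I ]
Step 3: the leftmost non-terminal is E; apply E → I:  [ I , I ]
Step 4: the leftmost non-terminal is I; apply I → 3:  [ 3 , I ]
Step 5: the leftmost non-terminal is I; apply I → 1:  [ 3 , 1 ]

Final answer: L ⇒ [ E ] ⇒ [ E , I ] ⇒ [ I , I ] ⇒ [ 3 , I ] ⇒ [ 3 , 1 ]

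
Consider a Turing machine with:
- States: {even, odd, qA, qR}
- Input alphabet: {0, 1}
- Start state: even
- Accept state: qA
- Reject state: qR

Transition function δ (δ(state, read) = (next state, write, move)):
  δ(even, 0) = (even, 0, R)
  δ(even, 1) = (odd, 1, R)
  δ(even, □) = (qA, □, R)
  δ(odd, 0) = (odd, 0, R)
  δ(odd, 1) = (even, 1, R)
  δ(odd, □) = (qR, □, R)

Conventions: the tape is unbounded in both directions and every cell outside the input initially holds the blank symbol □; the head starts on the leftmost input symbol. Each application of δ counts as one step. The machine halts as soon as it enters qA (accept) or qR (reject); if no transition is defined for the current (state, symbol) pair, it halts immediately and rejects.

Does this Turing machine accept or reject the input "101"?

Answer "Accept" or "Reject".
Step 0: [even]101 (head at position 0)
Step 1: δ(even, 1) = (odd, 1, R)  ⊢  1[odd]01 (head at position 1)
Step 2: δ(odd, 0) = (odd, 0, R)  ⊢  10[odd]1 (head at position 2)
Step 3: δ(odd, 1) = (even, 1, R)  ⊢  101[even]□ (head at position 3)
Step 4: δ(even, □) = (qA, □, R)  ⊢  101□[qA]□ (head at position 4)
The machine is in qA, so it halts and accepts.

Final answer: Accept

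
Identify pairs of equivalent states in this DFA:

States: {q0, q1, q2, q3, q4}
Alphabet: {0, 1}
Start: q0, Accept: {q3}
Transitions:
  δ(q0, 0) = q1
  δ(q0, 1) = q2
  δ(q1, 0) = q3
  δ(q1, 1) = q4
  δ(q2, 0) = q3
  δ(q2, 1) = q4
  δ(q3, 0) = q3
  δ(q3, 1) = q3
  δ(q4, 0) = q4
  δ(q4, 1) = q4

Using the table-filling algorithm:
Round 0 – mark pairs where exactly one state is accepting: (q0,q3), (q1,q3), (q2,q3), (q3,q4)
Round 1 – newly marked: (q0,q1) [on 0: q1 vs q3, already marked]; (q0,q2) [on 0: q1 vs q3, already marked]; (q1,q4) [on 0: q3 vs q4, already marked]; (q2,q4) [on 0: q3 vs q4, already marked]
Round 2 – newly marked: (q0,q4) [on 0: q1 vs q4, already marked]
No further pairs can be marked.
(q1, q2) unmarked: δ(q1,0)=q3, δ(q2,0)=q3; δ(q1,1)=q4, δ(q2,1)=q4 → equivalent
Equivalent pairs: (q1, q2)

Final answer: Equivalent pairs: (q1, q2)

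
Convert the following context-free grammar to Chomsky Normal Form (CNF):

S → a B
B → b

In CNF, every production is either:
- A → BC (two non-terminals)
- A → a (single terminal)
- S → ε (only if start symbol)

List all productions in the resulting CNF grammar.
The grammar has no ε-productions or unit productions to eliminate.
S → a B has terminal a in a right-hand side of length ≥ 2: introduce T_a → a and use T_a in place of a.
B → b is already in CNF (single terminal) – keep it.
S → a B becomes S → T_a B.
Resulting CNF grammar (3 productions): T_a → a; B → b; S → T_a B

Final answer: T_a → a; B → b; S → T_a B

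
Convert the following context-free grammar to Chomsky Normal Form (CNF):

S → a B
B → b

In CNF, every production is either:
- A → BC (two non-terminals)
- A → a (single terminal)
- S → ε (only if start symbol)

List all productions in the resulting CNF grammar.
The grammar has no ε-productions or unit productions to eliminate.
S → a B has terminal a in a right-hand side of length ≥ 2: introduce T_a → a and use T_a in place of a.
B → b is already in CNF (single terminal) – keep it.
S → a B becomes S → T_a B.
Resulting CNF grammar (3 productions): T_a → a; B → b; S → T_a B

Final answer: T_a → a; B → b; S → T_a B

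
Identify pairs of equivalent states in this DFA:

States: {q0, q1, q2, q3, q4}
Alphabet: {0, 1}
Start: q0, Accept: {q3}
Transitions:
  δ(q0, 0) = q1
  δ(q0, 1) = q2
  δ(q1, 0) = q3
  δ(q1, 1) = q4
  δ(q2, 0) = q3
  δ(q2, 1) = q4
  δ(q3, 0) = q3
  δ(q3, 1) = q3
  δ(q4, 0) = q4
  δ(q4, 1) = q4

Using the table-filling algorithm:
Round 0 – mark pairs where exactly one state is accepting: (q0,q3), (q1,q3), (q2,q3), (q3,q4)
Round 1 – newly marked: (q0,q1) [on 0: q1 vs q3, already marked]; (q0,q2) [on 0: q1 vs q3, already marked]; (q1,q4) [on 0: q3 vs q4, already marked]; (q2,q4) [on 0: q3 vs q4, already marked]
Round 2 – newly marked: (q0,q4) [on 0: q1 vs q4, already marked]
No further pairs can be marked.
(q1, q2) unmarked: δ(q1,0)=q3, δ(q2,0)=q3; δ(q1,1)=q4, δ(q2,1)=q4 → equivalent
Equivalent pairs: (q1, q2)

Final answer: Equivalent pairs: (q1, q2)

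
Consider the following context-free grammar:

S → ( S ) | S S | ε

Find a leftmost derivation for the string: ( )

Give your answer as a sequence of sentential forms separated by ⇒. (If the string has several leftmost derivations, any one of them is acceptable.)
Start with S.
Step 1: the leftmost non-terminal is S; apply S → ( S ):  ( S )
Step 2: the leftmost non-terminal is S; apply S → ε:  ( )

Final answer: S ⇒ ( S ) ⇒ ( )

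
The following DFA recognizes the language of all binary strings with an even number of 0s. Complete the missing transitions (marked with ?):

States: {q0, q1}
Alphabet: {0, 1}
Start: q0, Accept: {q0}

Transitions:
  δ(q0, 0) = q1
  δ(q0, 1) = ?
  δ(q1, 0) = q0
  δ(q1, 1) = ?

What each state remembers (consistent with the given transitions and accept states):
  q0: an even number of 0s has been read so far
  q1: an odd number of 0s has been read so far
Filling in the missing entries:
  δ(q0, 1): in q0 (an even number of 0s has been read so far), after reading 1 we have: an even number of 0s has been read so far → q0
  δ(q1, 1): in q1 (an odd number of 0s has been read so far), after reading 1 we have: an odd number of 0s has been read so far → q1

Final answer: δ(q0, 1) = q0; δ(q1, 1) = q1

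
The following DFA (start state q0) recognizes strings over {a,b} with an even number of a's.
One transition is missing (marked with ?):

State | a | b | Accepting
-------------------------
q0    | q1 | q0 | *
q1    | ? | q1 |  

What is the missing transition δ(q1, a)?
q0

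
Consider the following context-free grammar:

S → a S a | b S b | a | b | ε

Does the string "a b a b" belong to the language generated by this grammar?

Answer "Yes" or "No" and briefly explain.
Every production places the same symbol at both ends (or yields a single symbol / ε), so every derived string is a palindrome. a b a b reversed is b a b a ≠ a b a b, so it is not a palindrome and cannot be derived (already the first step fails: the string starts with a but ends with b, so neither S → a S a nor S → b S b fits).

Final answer: No - no valid derivation exists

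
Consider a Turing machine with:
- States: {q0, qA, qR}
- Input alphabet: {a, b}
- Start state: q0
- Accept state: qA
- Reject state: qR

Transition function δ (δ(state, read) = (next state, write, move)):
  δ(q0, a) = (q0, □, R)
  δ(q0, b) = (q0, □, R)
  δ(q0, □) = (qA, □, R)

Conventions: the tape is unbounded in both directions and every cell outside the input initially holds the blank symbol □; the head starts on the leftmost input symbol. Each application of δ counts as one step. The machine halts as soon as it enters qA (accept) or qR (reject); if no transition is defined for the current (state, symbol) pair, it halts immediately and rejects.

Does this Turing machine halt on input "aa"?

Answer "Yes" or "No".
Step 0: [q0]aa (head at position 0)
Step 1: δ(q0, a) = (q0, □, R)  ⊢  □[q0]a (head at position 1)
Step 2: δ(q0, a) = (q0, □, R)  ⊢  □□[q0]□ (head at position 2)
Step 3: δ(q0, □) = (qA, □, R)  ⊢  □□□[qA]□ (head at position 3)
The machine is in qA, so it halts and accepts.
It halts after 3 steps.

Final answer: Yes - halts after 3 steps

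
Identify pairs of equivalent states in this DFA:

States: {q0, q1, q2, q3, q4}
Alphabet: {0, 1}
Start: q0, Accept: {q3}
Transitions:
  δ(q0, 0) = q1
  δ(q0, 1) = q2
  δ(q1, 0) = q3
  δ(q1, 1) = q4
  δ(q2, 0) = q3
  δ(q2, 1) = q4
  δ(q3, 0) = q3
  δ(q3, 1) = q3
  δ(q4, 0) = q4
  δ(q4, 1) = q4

Using the table-filling algorithm:
Round 0 – mark pairs where exactly one state is accepting: (q0,q3), (q1,q3), (q2,q3), (q3,q4)
Round 1 – newly marked: (q0,q1) [on 0: q1 vs q3, already marked]; (q0,q2) [on 0: q1 vs q3, already marked]; (q1,q4) [on 0: q3 vs q4, already marked]; (q2,q4) [on 0: q3 vs q4, already marked]
Round 2 – newly marked: (q0,q4) [on 0: q1 vs q4, already marked]
No further pairs can be marked.
(q1, q2) unmarked: δ(q1,0)=q3, δ(q2,0)=q3; δ(q1,1)=q4, δ(q2,1)=q4 → equivalent
Equivalent pairs: (q1, q2)

Final answer: Equivalent pairs: (q1, q2)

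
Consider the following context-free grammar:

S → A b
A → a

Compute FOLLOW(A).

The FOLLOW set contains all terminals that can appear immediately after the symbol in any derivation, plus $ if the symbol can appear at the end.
A occurs only in S → A b, where it is immediately followed by the terminal b. So FOLLOW(A) = {b}.

Final answer: {b}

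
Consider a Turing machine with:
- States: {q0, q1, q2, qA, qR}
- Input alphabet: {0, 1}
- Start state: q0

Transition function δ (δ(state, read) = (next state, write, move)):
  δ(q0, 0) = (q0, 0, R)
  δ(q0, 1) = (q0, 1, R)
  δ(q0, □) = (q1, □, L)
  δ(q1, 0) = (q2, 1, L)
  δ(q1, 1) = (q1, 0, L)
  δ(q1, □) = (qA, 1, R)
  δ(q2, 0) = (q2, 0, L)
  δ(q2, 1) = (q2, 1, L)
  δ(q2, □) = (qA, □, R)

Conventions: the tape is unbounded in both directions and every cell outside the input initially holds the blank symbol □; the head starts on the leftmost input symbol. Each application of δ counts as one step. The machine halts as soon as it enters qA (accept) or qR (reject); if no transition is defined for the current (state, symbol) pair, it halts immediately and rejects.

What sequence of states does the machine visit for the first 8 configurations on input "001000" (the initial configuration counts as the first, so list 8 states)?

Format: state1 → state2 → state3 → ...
Step 0: [q0]001000 (head at position 0)
Step 1: δ(q0, 0) = (q0, 0, R)  ⊢  0[q0]01000 (head at position 1)
Step 2: δ(q0, 0) = (q0, 0, R)  ⊢  00[q0]1000 (head at position 2)
Step 3: δ(q0, 1) = (q0, 1, R)  ⊢  001[q0]000 (head at position 3)
Step 4: δ(q0, 0) = (q0, 0, R)  ⊢  0010[q0]00 (head at position 4)
Step 5: δ(q0, 0) = (q0, 0, R)  ⊢  00100[q0]0 (head at position 5)
Step 6: δ(q0, 0) = (q0, 0, R)  ⊢  001000[q0]□ (head at position 6)
Step 7: δ(q0, □) = (q1, □, L)  ⊢  00100[q1]0□ (head at position 5)
Reading off the states of these 8 configurations: q0 → q0 → q0 → q0 → q0 → q0 → q0 → q1

Final answer: q0 → q0 → q0 → q0 → q0 → q0 → q0 → q1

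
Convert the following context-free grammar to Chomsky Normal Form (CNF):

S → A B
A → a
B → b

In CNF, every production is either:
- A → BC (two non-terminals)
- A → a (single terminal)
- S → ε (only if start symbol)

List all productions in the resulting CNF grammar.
The grammar has no ε-productions or unit productions to eliminate.
S → A B is already in CNF (two non-terminals) – keep it.
A → a is already in CNF (single terminal) – keep it.
B → b is already in CNF (single terminal) – keep it.
Resulting CNF grammar (3 productions): A → a; B → b; S → A B

Final answer: A → a; B → b; S → A B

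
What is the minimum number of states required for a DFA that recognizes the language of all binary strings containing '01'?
Language: binary strings containing '01'
Lower bound (Myhill–Nerode): the prefixes ε, 0, 01 are pairwise distinguishable:
  ε vs 01: suffix ε distinguishes them (ε is rejected, 01 is accepted)
  0 vs 01: suffix ε distinguishes them (0 is rejected, 01 is accepted)
  ε vs 0: suffix 1 distinguishes them (ε·1 = 1 is rejected, 0·1 = 01 is accepted)
So any DFA needs at least 3 states.
Upper bound: a DFA with 3 states exists (one state per class above: 'no progress', 'last symbol 0', and 'seen 01' (accepting sink)).
Minimum states: 3

Final answer: 3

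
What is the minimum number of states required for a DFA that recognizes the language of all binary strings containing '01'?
Language: binary strings containing '01'
Lower bound (Myhill–Nerode): the prefixes ε, 0, 01 are pairwise distinguishable:
  ε vs 01: suffix ε distinguishes them (ε is rejected, 01 is accepted)
  0 vs 01: suffix ε distinguishes them (0 is rejected, 01 is accepted)
  ε vs 0: suffix 1 distinguishes them (ε·1 = 1 is rejected, 0·1 = 01 is accepted)
So any DFA needs at least 3 states.
Upper bound: a DFA with 3 states exists (one state per class above: 'no progress', 'last symbol 0', and 'seen 01' (accepting sink)).
Minimum states: 3

Final answer: 3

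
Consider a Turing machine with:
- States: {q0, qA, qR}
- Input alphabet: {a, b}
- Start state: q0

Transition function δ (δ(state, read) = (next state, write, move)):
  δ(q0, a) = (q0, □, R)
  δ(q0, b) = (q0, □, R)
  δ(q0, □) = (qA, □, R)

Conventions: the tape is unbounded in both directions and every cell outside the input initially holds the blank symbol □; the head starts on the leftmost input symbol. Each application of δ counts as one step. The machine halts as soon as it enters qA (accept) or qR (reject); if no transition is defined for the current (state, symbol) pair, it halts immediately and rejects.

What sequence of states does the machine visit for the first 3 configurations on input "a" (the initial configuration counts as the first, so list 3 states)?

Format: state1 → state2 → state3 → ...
Step 0: [q0]a (head at position 0)
Step 1: δ(q0, a) = (q0, □, R)  ⊢  □[q0]□ (head at position 1)
Step 2: δ(q0, □) = (qA, □, R)  ⊢  □□[qA]□ (head at position 2)
Reading off the states of these 3 configurations: q0 → q0 → qA

Final answer: q0 → q0 → qA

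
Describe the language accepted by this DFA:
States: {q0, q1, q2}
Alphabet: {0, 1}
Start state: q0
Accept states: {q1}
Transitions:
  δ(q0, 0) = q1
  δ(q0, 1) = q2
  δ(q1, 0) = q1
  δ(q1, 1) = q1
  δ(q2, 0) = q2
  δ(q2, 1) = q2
Analyzing the DFA structure:
Start state: q0
Accept states: {q1}
Interpreting what each state remembers (checking against the transitions):
  q0: nothing has been read yet
  q1: the first symbol was 0
  q2: the first symbol was 1 (trap state)
  δ(q0, 0): in q0 (nothing has been read yet), after reading 0 we have: the first symbol was 0 → q1
  δ(q0, 1): in q0 (nothing has been read yet), after reading 1 we have: the first symbol was 1 (trap state) → q2
  δ(q1, 0): in q1 (the first symbol was 0), after reading 0 we have: the first symbol was 0 → q1
  δ(q1, 1): in q1 (the first symbol was 0), after reading 1 we have: the first symbol was 0 → q1
  δ(q2, 0): in q2 (the first symbol was 1 (trap state)), after reading 0 we have: the first symbol was 1 (trap state) → q2
  δ(q2, 1): in q2 (the first symbol was 1 (trap state)), after reading 1 we have: the first symbol was 1 (trap state) → q2
A string is accepted iff it ends in {q1}, i.e. the first symbol was 0.
Language: All binary strings starting with 0

Final answer: All binary strings starting with 0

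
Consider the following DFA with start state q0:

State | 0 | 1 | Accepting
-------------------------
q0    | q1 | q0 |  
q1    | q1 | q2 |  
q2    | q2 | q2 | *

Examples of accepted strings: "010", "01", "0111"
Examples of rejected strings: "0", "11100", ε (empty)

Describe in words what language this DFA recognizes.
binary strings containing '01' as a substring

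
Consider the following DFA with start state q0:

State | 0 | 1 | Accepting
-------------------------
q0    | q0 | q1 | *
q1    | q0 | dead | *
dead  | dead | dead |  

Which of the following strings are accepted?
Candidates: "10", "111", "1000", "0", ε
"10": q0 → q1 → q0; q0 is accepting → accepted
"111": q0 → q1 → dead → dead; dead is not accepting → rejected
"1000": q0 → q1 → q0 → q0 → q0; q0 is accepting → accepted
"0": q0 → q0; q0 is accepting → accepted
ε: q0; q0 is accepting → accepted

Final answer: "10", "1000", "0", ε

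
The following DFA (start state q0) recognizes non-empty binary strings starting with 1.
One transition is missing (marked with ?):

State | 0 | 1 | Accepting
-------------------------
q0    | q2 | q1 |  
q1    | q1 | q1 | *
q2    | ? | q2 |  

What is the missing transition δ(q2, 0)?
q2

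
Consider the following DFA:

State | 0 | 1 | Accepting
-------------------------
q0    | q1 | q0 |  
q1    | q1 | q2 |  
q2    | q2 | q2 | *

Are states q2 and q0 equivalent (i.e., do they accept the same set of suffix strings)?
Try the suffix ε (the empty string).
From q2: q2 — accepting.
From q0: q0 — not accepting.
The two states disagree on this suffix, so they are not equivalent.

Final answer: No. Distinguishing string: ε (the empty string) - accepted from q2 but not from q0.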